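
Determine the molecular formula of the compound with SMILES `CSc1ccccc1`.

C7H8S

Heavy atoms from the SMILES: 7 C, 1 S.
Implicit hydrogens by atom environment:
  5 × C (aromatic): 1 H each → 5
  1 × C: 3 H
  1 × C (aromatic): no H
  1 × S: no H
  Total hydrogens = 8.
Molecular formula: C7H8S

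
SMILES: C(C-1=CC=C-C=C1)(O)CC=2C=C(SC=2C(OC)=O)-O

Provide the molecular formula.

Heavy atoms from the SMILES: 14 C, 4 O, 1 S.
Implicit hydrogens by atom environment:
  6 × C (aromatic): 1 H each → 6
  4 × C (aromatic): no H
  2 × O: 1 H each → 2
  2 × O: no H
  1 × C: 3 H
  1 × C: 2 H
  1 × C: 1 H
  1 × C: no H
  1 × S (aromatic): no H
  Total hydrogens = 14.
Molecular formula: C14H14O4S

C14H14O4S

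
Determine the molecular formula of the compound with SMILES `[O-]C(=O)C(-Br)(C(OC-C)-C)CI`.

Heavy atoms from the SMILES: 1 Br, 7 C, 1 I, 3 O.
Implicit hydrogens by atom environment:
  2 × C: 3 H each → 6
  2 × C: 2 H each → 4
  2 × C: no H
  2 × O: no H
  1 × Br: no H
  1 × C: 1 H
  1 × I: no H
  1 × O (charge -1): no H
  Total hydrogens = 11.
Net charge -1.
Molecular formula: C7H11BrIO3-

C7H11BrIO3-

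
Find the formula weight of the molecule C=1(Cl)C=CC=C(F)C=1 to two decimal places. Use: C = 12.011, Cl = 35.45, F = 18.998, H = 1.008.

Molecular formula: C6H4ClF.
M = 6×12.011 + 1×35.45 + 1×18.998 + 4×1.008 = 130.55 g/mol.

130.55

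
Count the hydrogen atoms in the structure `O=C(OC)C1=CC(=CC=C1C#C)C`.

Hydrogens are implicit in SMILES; fill each atom to its normal valence:
  3 × C (aromatic): 1 H each → 3
  3 × C (aromatic): no H
  2 × C: 3 H each → 6
  2 × C: no H
  2 × O: no H
  1 × C: 1 H
  Total hydrogens = 10.

10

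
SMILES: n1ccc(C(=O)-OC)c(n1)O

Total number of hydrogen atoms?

6

Hydrogens are implicit in SMILES; fill each atom to its normal valence:
  2 × C (aromatic): 1 H each → 2
  2 × C (aromatic): no H
  2 × N (aromatic): no H
  2 × O: no H
  1 × C: 3 H
  1 × C: no H
  1 × O: 1 H
  Total hydrogens = 6.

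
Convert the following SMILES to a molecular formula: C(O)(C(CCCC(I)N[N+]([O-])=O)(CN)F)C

Heavy atoms from the SMILES: 8 C, 1 F, 1 I, 3 N, 3 O.
Implicit hydrogens by atom environment:
  4 × C: 2 H each → 8
  2 × C: 1 H each → 2
  1 × C: 3 H
  1 × C: no H
  1 × F: no H
  1 × I: no H
  1 × N: 2 H
  1 × N: 1 H
  1 × N (charge +1): no H
  1 × O: 1 H
  1 × O: no H
  1 × O (charge -1): no H
  Total hydrogens = 17.
Molecular formula: C8H17FIN3O3

C8H17FIN3O3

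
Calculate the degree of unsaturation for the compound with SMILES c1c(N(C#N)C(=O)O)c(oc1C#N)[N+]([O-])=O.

9

Molecular formula from the SMILES: C7H2N4O5.
DoU = (2C + 2 + N − H − X)/2 = (2·7 + 2 + 4 − 2 − 0)/2 = 18/2 = 9.
(Structurally: 1 ring(s) + 8 π bond(s) = 9.)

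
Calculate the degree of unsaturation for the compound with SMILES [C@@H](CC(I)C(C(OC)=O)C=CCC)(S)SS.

Molecular formula from the SMILES: C10H17IO2S3.
DoU = (2C + 2 + N − H − X)/2 = (2·10 + 2 + 0 − 17 − 1)/2 = 4/2 = 2.
(Structurally: 0 ring(s) + 2 π bond(s) = 2.)

2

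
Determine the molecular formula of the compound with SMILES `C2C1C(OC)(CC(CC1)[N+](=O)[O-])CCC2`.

Heavy atoms from the SMILES: 11 C, 1 N, 3 O.
Implicit hydrogens by atom environment:
  7 × C: 2 H each → 14
  2 × C: 1 H each → 2
  2 × O: no H
  1 × C: 3 H
  1 × C: no H
  1 × N (charge +1): no H
  1 × O (charge -1): no H
  Total hydrogens = 19.
Molecular formula: C11H19NO3

C11H19NO3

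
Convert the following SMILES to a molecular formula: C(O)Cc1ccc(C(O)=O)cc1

C9H10O3

Heavy atoms from the SMILES: 9 C, 3 O.
Implicit hydrogens by atom environment:
  4 × C (aromatic): 1 H each → 4
  2 × C: 2 H each → 4
  2 × C (aromatic): no H
  2 × O: 1 H each → 2
  1 × C: no H
  1 × O: no H
  Total hydrogens = 10.
Molecular formula: C9H10O3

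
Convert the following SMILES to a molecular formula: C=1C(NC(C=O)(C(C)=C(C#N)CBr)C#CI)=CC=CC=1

C15H12BrIN2O

Heavy atoms from the SMILES: 1 Br, 15 C, 1 I, 2 N, 1 O.
Implicit hydrogens by atom environment:
  6 × C: no H
  5 × C (aromatic): 1 H each → 5
  1 × Br: no H
  1 × C: 3 H
  1 × C: 2 H
  1 × C: 1 H
  1 × C (aromatic): no H
  1 × I: no H
  1 × N: 1 H
  1 × N: no H
  1 × O: no H
  Total hydrogens = 12.
Molecular formula: C15H12BrIN2O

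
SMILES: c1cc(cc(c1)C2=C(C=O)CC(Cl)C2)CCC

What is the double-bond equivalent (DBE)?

7

Molecular formula from the SMILES: C15H17ClO.
DoU = (2C + 2 + N − H − X)/2 = (2·15 + 2 + 0 − 17 − 1)/2 = 14/2 = 7.
(Structurally: 2 ring(s) + 5 π bond(s) = 7.)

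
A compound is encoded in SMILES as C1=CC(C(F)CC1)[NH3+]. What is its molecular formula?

Heavy atoms from the SMILES: 6 C, 1 F, 1 N.
Implicit hydrogens by atom environment:
  4 × C: 1 H each → 4
  2 × C: 2 H each → 4
  1 × F: no H
  1 × N (charge +1): 3 H
  Total hydrogens = 11.
Net charge +1.
Molecular formula: C6H11FN+

C6H11FN+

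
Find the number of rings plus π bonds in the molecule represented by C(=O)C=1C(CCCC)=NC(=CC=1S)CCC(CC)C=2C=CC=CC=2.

9

Molecular formula from the SMILES: C21H27NOS.
DoU = (2C + 2 + N − H − X)/2 = (2·21 + 2 + 1 − 27 − 0)/2 = 18/2 = 9.
(Structurally: 2 ring(s) + 7 π bond(s) = 9.)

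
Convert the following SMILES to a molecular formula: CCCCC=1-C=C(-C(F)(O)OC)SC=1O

Heavy atoms from the SMILES: 10 C, 1 F, 3 O, 1 S.
Implicit hydrogens by atom environment:
  3 × C: 2 H each → 6
  3 × C (aromatic): no H
  2 × C: 3 H each → 6
  2 × O: 1 H each → 2
  1 × C (aromatic): 1 H
  1 × C: no H
  1 × F: no H
  1 × O: no H
  1 × S (aromatic): no H
  Total hydrogens = 15.
Molecular formula: C10H15FO3S

C10H15FO3S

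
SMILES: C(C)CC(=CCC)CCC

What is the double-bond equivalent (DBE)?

Molecular formula from the SMILES: C10H20.
DoU = (2C + 2 + N − H − X)/2 = (2·10 + 2 + 0 − 20 − 0)/2 = 2/2 = 1.
(Structurally: 0 ring(s) + 1 π bond(s) = 1.)

1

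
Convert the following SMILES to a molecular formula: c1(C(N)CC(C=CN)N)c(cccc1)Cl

C11H16ClN3

Heavy atoms from the SMILES: 11 C, 1 Cl, 3 N.
Implicit hydrogens by atom environment:
  4 × C: 1 H each → 4
  4 × C (aromatic): 1 H each → 4
  3 × N: 2 H each → 6
  2 × C (aromatic): no H
  1 × C: 2 H
  1 × Cl: no H
  Total hydrogens = 16.
Molecular formula: C11H16ClN3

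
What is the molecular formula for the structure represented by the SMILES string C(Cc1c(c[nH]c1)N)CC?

C8H14N2

Heavy atoms from the SMILES: 8 C, 2 N.
Implicit hydrogens by atom environment:
  3 × C: 2 H each → 6
  2 × C (aromatic): 1 H each → 2
  2 × C (aromatic): no H
  1 × C: 3 H
  1 × N: 2 H
  1 × N (aromatic): 1 H
  Total hydrogens = 14.
Molecular formula: C8H14N2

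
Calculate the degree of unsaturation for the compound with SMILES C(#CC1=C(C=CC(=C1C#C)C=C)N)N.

Molecular formula from the SMILES: C12H10N2.
DoU = (2C + 2 + N − H − X)/2 = (2·12 + 2 + 2 − 10 − 0)/2 = 18/2 = 9.
(Structurally: 1 ring(s) + 8 π bond(s) = 9.)

9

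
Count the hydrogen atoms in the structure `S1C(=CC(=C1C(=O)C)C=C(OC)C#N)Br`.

Hydrogens are implicit in SMILES; fill each atom to its normal valence:
  3 × C (aromatic): no H
  3 × C: no H
  2 × C: 3 H each → 6
  2 × O: no H
  1 × Br: no H
  1 × C (aromatic): 1 H
  1 × C: 1 H
  1 × N: no H
  1 × S (aromatic): no H
  Total hydrogens = 8.

8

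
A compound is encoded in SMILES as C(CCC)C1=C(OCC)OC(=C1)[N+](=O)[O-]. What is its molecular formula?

C10H15NO4

Heavy atoms from the SMILES: 10 C, 1 N, 4 O.
Implicit hydrogens by atom environment:
  4 × C: 2 H each → 8
  3 × C (aromatic): no H
  2 × C: 3 H each → 6
  2 × O: no H
  1 × C (aromatic): 1 H
  1 × N (charge +1): no H
  1 × O (aromatic): no H
  1 × O (charge -1): no H
  Total hydrogens = 15.
Molecular formula: C10H15NO4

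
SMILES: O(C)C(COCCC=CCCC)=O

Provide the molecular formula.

C10H18O3

Heavy atoms from the SMILES: 10 C, 3 O.
Implicit hydrogens by atom environment:
  5 × C: 2 H each → 10
  3 × O: no H
  2 × C: 3 H each → 6
  2 × C: 1 H each → 2
  1 × C: no H
  Total hydrogens = 18.
Molecular formula: C10H18O3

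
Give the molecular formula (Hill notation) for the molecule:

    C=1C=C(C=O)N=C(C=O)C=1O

C7H5NO3

Heavy atoms from the SMILES: 7 C, 1 N, 3 O.
Implicit hydrogens by atom environment:
  3 × C (aromatic): no H
  2 × C (aromatic): 1 H each → 2
  2 × C: 1 H each → 2
  2 × O: no H
  1 × N (aromatic): no H
  1 × O: 1 H
  Total hydrogens = 5.
Molecular formula: C7H5NO3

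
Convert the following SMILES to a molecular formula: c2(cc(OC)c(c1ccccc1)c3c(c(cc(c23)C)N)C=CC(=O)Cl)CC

Heavy atoms from the SMILES: 23 C, 1 Cl, 1 N, 2 O.
Implicit hydrogens by atom environment:
  9 × C (aromatic): no H
  7 × C (aromatic): 1 H each → 7
  3 × C: 3 H each → 9
  2 × C: 1 H each → 2
  2 × O: no H
  1 × C: 2 H
  1 × C: no H
  1 × Cl: no H
  1 × N: 2 H
  Total hydrogens = 22.
Molecular formula: C23H22ClNO2

C23H22ClNO2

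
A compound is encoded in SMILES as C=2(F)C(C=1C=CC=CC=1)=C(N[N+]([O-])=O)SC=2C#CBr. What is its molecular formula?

C12H6BrFN2O2S

Heavy atoms from the SMILES: 1 Br, 12 C, 1 F, 2 N, 2 O, 1 S.
Implicit hydrogens by atom environment:
  5 × C (aromatic): 1 H each → 5
  5 × C (aromatic): no H
  2 × C: no H
  1 × Br: no H
  1 × F: no H
  1 × N: 1 H
  1 × N (charge +1): no H
  1 × O: no H
  1 × O (charge -1): no H
  1 × S (aromatic): no H
  Total hydrogens = 6.
Molecular formula: C12H6BrFN2O2S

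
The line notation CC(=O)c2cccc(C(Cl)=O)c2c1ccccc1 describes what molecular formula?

C15H11ClO2

Heavy atoms from the SMILES: 15 C, 1 Cl, 2 O.
Implicit hydrogens by atom environment:
  8 × C (aromatic): 1 H each → 8
  4 × C (aromatic): no H
  2 × C: no H
  2 × O: no H
  1 × C: 3 H
  1 × Cl: no H
  Total hydrogens = 11.
Molecular formula: C15H11ClO2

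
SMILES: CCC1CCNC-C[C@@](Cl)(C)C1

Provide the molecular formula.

C10H20ClN

Heavy atoms from the SMILES: 10 C, 1 Cl, 1 N.
Implicit hydrogens by atom environment:
  6 × C: 2 H each → 12
  2 × C: 3 H each → 6
  1 × C: 1 H
  1 × C: no H
  1 × Cl: no H
  1 × N: 1 H
  Total hydrogens = 20.
Molecular formula: C10H20ClN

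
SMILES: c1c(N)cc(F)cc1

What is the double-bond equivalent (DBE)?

Molecular formula from the SMILES: C6H6FN.
DoU = (2C + 2 + N − H − X)/2 = (2·6 + 2 + 1 − 6 − 1)/2 = 8/2 = 4.
(Structurally: 1 ring(s) + 3 π bond(s) = 4.)

4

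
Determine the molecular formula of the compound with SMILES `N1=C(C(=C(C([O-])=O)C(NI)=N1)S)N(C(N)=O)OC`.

C7H7IN5O4S-

Heavy atoms from the SMILES: 7 C, 1 I, 5 N, 4 O, 1 S.
Implicit hydrogens by atom environment:
  4 × C (aromatic): no H
  3 × O: no H
  2 × C: no H
  2 × N (aromatic): no H
  1 × C: 3 H
  1 × I: no H
  1 × N: 2 H
  1 × N: 1 H
  1 × N: no H
  1 × O (charge -1): no H
  1 × S: 1 H
  Total hydrogens = 7.
Net charge -1.
Molecular formula: C7H7IN5O4S-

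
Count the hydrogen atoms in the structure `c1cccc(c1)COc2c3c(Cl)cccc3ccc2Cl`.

Hydrogens are implicit in SMILES; fill each atom to its normal valence:
  10 × C (aromatic): 1 H each → 10
  6 × C (aromatic): no H
  2 × Cl: no H
  1 × C: 2 H
  1 × O: no H
  Total hydrogens = 12.

12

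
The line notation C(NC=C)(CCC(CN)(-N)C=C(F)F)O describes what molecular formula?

Heavy atoms from the SMILES: 9 C, 2 F, 3 N, 1 O.
Implicit hydrogens by atom environment:
  4 × C: 2 H each → 8
  3 × C: 1 H each → 3
  2 × C: no H
  2 × F: no H
  2 × N: 2 H each → 4
  1 × N: 1 H
  1 × O: 1 H
  Total hydrogens = 17.
Molecular formula: C9H17F2N3O

C9H17F2N3O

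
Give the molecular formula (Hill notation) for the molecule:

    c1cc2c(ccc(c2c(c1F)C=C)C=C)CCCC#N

Heavy atoms from the SMILES: 18 C, 1 F, 1 N.
Implicit hydrogens by atom environment:
  6 × C (aromatic): no H
  5 × C: 2 H each → 10
  4 × C (aromatic): 1 H each → 4
  2 × C: 1 H each → 2
  1 × C: no H
  1 × F: no H
  1 × N: no H
  Total hydrogens = 16.
Molecular formula: C18H16FN

C18H16FN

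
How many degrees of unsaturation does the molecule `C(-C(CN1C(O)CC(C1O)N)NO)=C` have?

2

Molecular formula from the SMILES: C8H17N3O3.
DoU = (2C + 2 + N − H − X)/2 = (2·8 + 2 + 3 − 17 − 0)/2 = 4/2 = 2.
(Structurally: 1 ring(s) + 1 π bond(s) = 2.)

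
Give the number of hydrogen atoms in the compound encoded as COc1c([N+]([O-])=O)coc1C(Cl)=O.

Hydrogens are implicit in SMILES; fill each atom to its normal valence:
  3 × C (aromatic): no H
  3 × O: no H
  1 × C: 3 H
  1 × C (aromatic): 1 H
  1 × C: no H
  1 × Cl: no H
  1 × N (charge +1): no H
  1 × O (aromatic): no H
  1 × O (charge -1): no H
  Total hydrogens = 4.

4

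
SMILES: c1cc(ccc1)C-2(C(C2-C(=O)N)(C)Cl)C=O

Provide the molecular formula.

Heavy atoms from the SMILES: 12 C, 1 Cl, 1 N, 2 O.
Implicit hydrogens by atom environment:
  5 × C (aromatic): 1 H each → 5
  3 × C: no H
  2 × C: 1 H each → 2
  2 × O: no H
  1 × C: 3 H
  1 × C (aromatic): no H
  1 × Cl: no H
  1 × N: 2 H
  Total hydrogens = 12.
Molecular formula: C12H12ClNO2

C12H12ClNO2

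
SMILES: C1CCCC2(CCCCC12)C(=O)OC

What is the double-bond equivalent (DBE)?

3

Molecular formula from the SMILES: C12H20O2.
DoU = (2C + 2 + N − H − X)/2 = (2·12 + 2 + 0 − 20 − 0)/2 = 6/2 = 3.
(Structurally: 2 ring(s) + 1 π bond(s) = 3.)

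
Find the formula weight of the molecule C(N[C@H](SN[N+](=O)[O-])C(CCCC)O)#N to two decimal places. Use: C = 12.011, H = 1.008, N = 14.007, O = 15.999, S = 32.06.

234.27

Molecular formula: C7H14N4O3S.
M = 7×12.011 + 14×1.008 + 4×14.007 + 3×15.999 + 1×32.06 = 234.27 g/mol.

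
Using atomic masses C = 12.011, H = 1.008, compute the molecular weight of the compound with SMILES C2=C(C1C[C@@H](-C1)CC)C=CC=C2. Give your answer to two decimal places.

Molecular formula: C12H16.
M = 12×12.011 + 16×1.008 = 160.26 g/mol.

160.26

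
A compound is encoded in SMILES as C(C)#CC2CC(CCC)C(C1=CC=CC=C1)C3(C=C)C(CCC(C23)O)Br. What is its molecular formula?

C24H31BrO

Heavy atoms from the SMILES: 1 Br, 24 C, 1 O.
Implicit hydrogens by atom environment:
  7 × C: 1 H each → 7
  6 × C: 2 H each → 12
  5 × C (aromatic): 1 H each → 5
  3 × C: no H
  2 × C: 3 H each → 6
  1 × Br: no H
  1 × C (aromatic): no H
  1 × O: 1 H
  Total hydrogens = 31.
Molecular formula: C24H31BrO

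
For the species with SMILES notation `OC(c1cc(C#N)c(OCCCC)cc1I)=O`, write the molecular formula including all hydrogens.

Heavy atoms from the SMILES: 12 C, 1 I, 1 N, 3 O.
Implicit hydrogens by atom environment:
  4 × C (aromatic): no H
  3 × C: 2 H each → 6
  2 × C (aromatic): 1 H each → 2
  2 × C: no H
  2 × O: no H
  1 × C: 3 H
  1 × I: no H
  1 × N: no H
  1 × O: 1 H
  Total hydrogens = 12.
Molecular formula: C12H12INO3

C12H12INO3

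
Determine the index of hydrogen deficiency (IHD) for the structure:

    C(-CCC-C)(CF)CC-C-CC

0

Molecular formula from the SMILES: C11H23F.
DoU = (2C + 2 + N − H − X)/2 = (2·11 + 2 + 0 − 23 − 1)/2 = 0/2 = 0.
(Structurally: 0 ring(s) + 0 π bond(s) = 0.)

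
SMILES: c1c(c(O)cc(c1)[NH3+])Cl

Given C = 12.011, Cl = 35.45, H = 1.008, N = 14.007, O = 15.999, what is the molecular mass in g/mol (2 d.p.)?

144.58

Molecular formula: C6H7ClNO+.
M = 6×12.011 + 1×35.45 + 7×1.008 + 1×14.007 + 1×15.999 = 144.58 g/mol.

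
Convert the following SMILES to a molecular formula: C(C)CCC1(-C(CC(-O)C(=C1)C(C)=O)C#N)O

C13H19NO3

Heavy atoms from the SMILES: 13 C, 1 N, 3 O.
Implicit hydrogens by atom environment:
  4 × C: 2 H each → 8
  4 × C: no H
  3 × C: 1 H each → 3
  2 × C: 3 H each → 6
  2 × O: 1 H each → 2
  1 × N: no H
  1 × O: no H
  Total hydrogens = 19.
Molecular formula: C13H19NO3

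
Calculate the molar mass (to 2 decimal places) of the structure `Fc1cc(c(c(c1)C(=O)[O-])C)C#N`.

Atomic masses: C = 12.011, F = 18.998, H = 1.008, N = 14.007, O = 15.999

178.14

Molecular formula: C9H5FNO2-.
M = 9×12.011 + 1×18.998 + 5×1.008 + 1×14.007 + 2×15.999 = 178.14 g/mol.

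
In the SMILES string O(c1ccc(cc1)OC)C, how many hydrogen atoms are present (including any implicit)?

10

Hydrogens are implicit in SMILES; fill each atom to its normal valence:
  4 × C (aromatic): 1 H each → 4
  2 × C: 3 H each → 6
  2 × C (aromatic): no H
  2 × O: no H
  Total hydrogens = 10.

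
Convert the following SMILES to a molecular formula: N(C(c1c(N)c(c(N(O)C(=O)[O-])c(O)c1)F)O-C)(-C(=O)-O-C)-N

C11H14FN4O7-

Heavy atoms from the SMILES: 11 C, 1 F, 4 N, 7 O.
Implicit hydrogens by atom environment:
  5 × C (aromatic): no H
  4 × O: no H
  2 × C: 3 H each → 6
  2 × C: no H
  2 × N: 2 H each → 4
  2 × N: no H
  2 × O: 1 H each → 2
  1 × C (aromatic): 1 H
  1 × C: 1 H
  1 × F: no H
  1 × O (charge -1): no H
  Total hydrogens = 14.
Net charge -1.
Molecular formula: C11H14FN4O7-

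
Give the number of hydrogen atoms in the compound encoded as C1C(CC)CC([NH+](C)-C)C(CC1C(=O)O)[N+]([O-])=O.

23

Hydrogens are implicit in SMILES; fill each atom to its normal valence:
  4 × C: 2 H each → 8
  4 × C: 1 H each → 4
  3 × C: 3 H each → 9
  2 × O: no H
  1 × C: no H
  1 × N (charge +1): 1 H
  1 × N (charge +1): no H
  1 × O: 1 H
  1 × O (charge -1): no H
  Total hydrogens = 23.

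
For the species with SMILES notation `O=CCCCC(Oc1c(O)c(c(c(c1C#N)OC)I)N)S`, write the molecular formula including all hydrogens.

Heavy atoms from the SMILES: 13 C, 1 I, 2 N, 4 O, 1 S.
Implicit hydrogens by atom environment:
  6 × C (aromatic): no H
  3 × C: 2 H each → 6
  3 × O: no H
  2 × C: 1 H each → 2
  1 × C: 3 H
  1 × C: no H
  1 × I: no H
  1 × N: 2 H
  1 × N: no H
  1 × O: 1 H
  1 × S: 1 H
  Total hydrogens = 15.
Molecular formula: C13H15IN2O4S

C13H15IN2O4S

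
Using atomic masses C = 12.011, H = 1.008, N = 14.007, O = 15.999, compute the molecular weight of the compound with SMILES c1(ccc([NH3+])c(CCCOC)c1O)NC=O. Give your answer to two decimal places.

225.27

Molecular formula: C11H17N2O3+.
M = 11×12.011 + 17×1.008 + 2×14.007 + 3×15.999 = 225.27 g/mol.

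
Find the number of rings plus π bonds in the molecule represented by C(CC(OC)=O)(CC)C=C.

Molecular formula from the SMILES: C8H14O2.
DoU = (2C + 2 + N − H − X)/2 = (2·8 + 2 + 0 − 14 − 0)/2 = 4/2 = 2.
(Structurally: 0 ring(s) + 2 π bond(s) = 2.)

2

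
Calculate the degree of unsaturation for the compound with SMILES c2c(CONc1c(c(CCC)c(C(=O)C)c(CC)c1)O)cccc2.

Molecular formula from the SMILES: C20H25NO3.
DoU = (2C + 2 + N − H − X)/2 = (2·20 + 2 + 1 − 25 − 0)/2 = 18/2 = 9.
(Structurally: 2 ring(s) + 7 π bond(s) = 9.)

9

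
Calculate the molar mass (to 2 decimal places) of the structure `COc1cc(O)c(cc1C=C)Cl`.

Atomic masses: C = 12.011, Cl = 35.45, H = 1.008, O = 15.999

Molecular formula: C9H9ClO2.
M = 9×12.011 + 1×35.45 + 9×1.008 + 2×15.999 = 184.62 g/mol.

184.62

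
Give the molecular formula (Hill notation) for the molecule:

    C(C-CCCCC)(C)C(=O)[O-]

Heavy atoms from the SMILES: 9 C, 2 O.
Implicit hydrogens by atom environment:
  5 × C: 2 H each → 10
  2 × C: 3 H each → 6
  1 × C: 1 H
  1 × C: no H
  1 × O: no H
  1 × O (charge -1): no H
  Total hydrogens = 17.
Net charge -1.
Molecular formula: C9H17O2-

C9H17O2-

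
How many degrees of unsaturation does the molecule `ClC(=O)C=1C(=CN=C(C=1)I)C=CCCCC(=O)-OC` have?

Molecular formula from the SMILES: C13H13ClINO3.
DoU = (2C + 2 + N − H − X)/2 = (2·13 + 2 + 1 − 13 − 2)/2 = 14/2 = 7.
(Structurally: 1 ring(s) + 6 π bond(s) = 7.)

7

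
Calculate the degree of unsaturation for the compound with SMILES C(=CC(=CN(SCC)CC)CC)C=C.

Molecular formula from the SMILES: C12H21NS.
DoU = (2C + 2 + N − H − X)/2 = (2·12 + 2 + 1 − 21 − 0)/2 = 6/2 = 3.
(Structurally: 0 ring(s) + 3 π bond(s) = 3.)

3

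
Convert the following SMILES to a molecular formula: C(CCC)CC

Heavy atoms from the SMILES: 6 C.
Implicit hydrogens by atom environment:
  4 × C: 2 H each → 8
  2 × C: 3 H each → 6
  Total hydrogens = 14.
Molecular formula: C6H14

C6H14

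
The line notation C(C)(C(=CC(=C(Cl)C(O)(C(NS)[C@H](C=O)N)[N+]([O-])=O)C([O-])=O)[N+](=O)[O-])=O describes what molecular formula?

C11H12ClN4O9S-

Heavy atoms from the SMILES: 11 C, 1 Cl, 4 N, 9 O, 1 S.
Implicit hydrogens by atom environment:
  6 × C: no H
  5 × O: no H
  4 × C: 1 H each → 4
  3 × O (charge -1): no H
  2 × N (charge +1): no H
  1 × C: 3 H
  1 × Cl: no H
  1 × N: 2 H
  1 × N: 1 H
  1 × O: 1 H
  1 × S: 1 H
  Total hydrogens = 12.
Net charge -1.
Molecular formula: C11H12ClN4O9S-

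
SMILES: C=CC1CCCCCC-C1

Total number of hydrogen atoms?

Hydrogens are implicit in SMILES; fill each atom to its normal valence:
  8 × C: 2 H each → 16
  2 × C: 1 H each → 2
  Total hydrogens = 18.

18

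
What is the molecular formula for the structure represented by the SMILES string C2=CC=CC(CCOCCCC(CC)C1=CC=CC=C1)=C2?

Heavy atoms from the SMILES: 20 C, 1 O.
Implicit hydrogens by atom environment:
  10 × C (aromatic): 1 H each → 10
  6 × C: 2 H each → 12
  2 × C (aromatic): no H
  1 × C: 3 H
  1 × C: 1 H
  1 × O: no H
  Total hydrogens = 26.
Molecular formula: C20H26O

C20H26O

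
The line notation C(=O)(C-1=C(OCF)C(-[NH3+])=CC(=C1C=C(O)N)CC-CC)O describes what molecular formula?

C14H20FN2O4+

Heavy atoms from the SMILES: 14 C, 1 F, 2 N, 4 O.
Implicit hydrogens by atom environment:
  5 × C (aromatic): no H
  4 × C: 2 H each → 8
  2 × C: no H
  2 × O: 1 H each → 2
  2 × O: no H
  1 × C: 3 H
  1 × C (aromatic): 1 H
  1 × C: 1 H
  1 × F: no H
  1 × N (charge +1): 3 H
  1 × N: 2 H
  Total hydrogens = 20.
Net charge +1.
Molecular formula: C14H20FN2O4+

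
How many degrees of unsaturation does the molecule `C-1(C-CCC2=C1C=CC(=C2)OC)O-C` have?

5

Molecular formula from the SMILES: C12H16O2.
DoU = (2C + 2 + N − H − X)/2 = (2·12 + 2 + 0 − 16 − 0)/2 = 10/2 = 5.
(Structurally: 2 ring(s) + 3 π bond(s) = 5.)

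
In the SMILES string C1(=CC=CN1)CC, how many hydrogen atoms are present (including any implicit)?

9

Hydrogens are implicit in SMILES; fill each atom to its normal valence:
  3 × C (aromatic): 1 H each → 3
  1 × C: 3 H
  1 × C: 2 H
  1 × C (aromatic): no H
  1 × N (aromatic): 1 H
  Total hydrogens = 9.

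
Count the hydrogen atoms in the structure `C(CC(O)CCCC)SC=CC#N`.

17

Hydrogens are implicit in SMILES; fill each atom to its normal valence:
  5 × C: 2 H each → 10
  3 × C: 1 H each → 3
  1 × C: 3 H
  1 × C: no H
  1 × N: no H
  1 × O: 1 H
  1 × S: no H
  Total hydrogens = 17.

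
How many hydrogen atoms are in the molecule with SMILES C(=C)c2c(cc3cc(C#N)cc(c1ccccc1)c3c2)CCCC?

Hydrogens are implicit in SMILES; fill each atom to its normal valence:
  9 × C (aromatic): 1 H each → 9
  7 × C (aromatic): no H
  4 × C: 2 H each → 8
  1 × C: 3 H
  1 × C: 1 H
  1 × C: no H
  1 × N: no H
  Total hydrogens = 21.

21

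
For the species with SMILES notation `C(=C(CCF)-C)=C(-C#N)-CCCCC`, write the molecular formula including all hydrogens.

C12H18FN

Heavy atoms from the SMILES: 12 C, 1 F, 1 N.
Implicit hydrogens by atom environment:
  6 × C: 2 H each → 12
  4 × C: no H
  2 × C: 3 H each → 6
  1 × F: no H
  1 × N: no H
  Total hydrogens = 18.
Molecular formula: C12H18FN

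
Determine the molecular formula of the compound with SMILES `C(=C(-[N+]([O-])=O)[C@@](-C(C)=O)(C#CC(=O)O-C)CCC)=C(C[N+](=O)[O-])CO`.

C15H18N2O8

Heavy atoms from the SMILES: 15 C, 2 N, 8 O.
Implicit hydrogens by atom environment:
  8 × C: no H
  5 × O: no H
  4 × C: 2 H each → 8
  3 × C: 3 H each → 9
  2 × N (charge +1): no H
  2 × O (charge -1): no H
  1 × O: 1 H
  Total hydrogens = 18.
Molecular formula: C15H18N2O8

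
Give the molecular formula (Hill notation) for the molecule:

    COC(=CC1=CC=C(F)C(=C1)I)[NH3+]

C9H10FINO+

Heavy atoms from the SMILES: 9 C, 1 F, 1 I, 1 N, 1 O.
Implicit hydrogens by atom environment:
  3 × C (aromatic): 1 H each → 3
  3 × C (aromatic): no H
  1 × C: 3 H
  1 × C: 1 H
  1 × C: no H
  1 × F: no H
  1 × I: no H
  1 × N (charge +1): 3 H
  1 × O: no H
  Total hydrogens = 10.
Net charge +1.
Molecular formula: C9H10FINO+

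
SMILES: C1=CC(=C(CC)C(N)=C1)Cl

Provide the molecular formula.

Heavy atoms from the SMILES: 8 C, 1 Cl, 1 N.
Implicit hydrogens by atom environment:
  3 × C (aromatic): 1 H each → 3
  3 × C (aromatic): no H
  1 × C: 3 H
  1 × C: 2 H
  1 × Cl: no H
  1 × N: 2 H
  Total hydrogens = 10.
Molecular formula: C8H10ClN

C8H10ClN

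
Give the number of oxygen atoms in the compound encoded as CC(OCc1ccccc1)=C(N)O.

2

The symbol for oxygen appears 2 times in the SMILES.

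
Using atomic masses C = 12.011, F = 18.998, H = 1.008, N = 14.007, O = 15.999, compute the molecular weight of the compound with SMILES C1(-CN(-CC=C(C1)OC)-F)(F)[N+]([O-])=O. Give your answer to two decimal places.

208.16

Molecular formula: C7H10F2N2O3.
M = 7×12.011 + 2×18.998 + 10×1.008 + 2×14.007 + 3×15.999 = 208.16 g/mol.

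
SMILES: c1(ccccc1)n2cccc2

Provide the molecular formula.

C10H9N

Heavy atoms from the SMILES: 10 C, 1 N.
Implicit hydrogens by atom environment:
  9 × C (aromatic): 1 H each → 9
  1 × C (aromatic): no H
  1 × N (aromatic): no H
  Total hydrogens = 9.
Molecular formula: C10H9N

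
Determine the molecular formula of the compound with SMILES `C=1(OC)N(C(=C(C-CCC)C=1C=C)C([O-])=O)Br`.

Heavy atoms from the SMILES: 1 Br, 12 C, 1 N, 3 O.
Implicit hydrogens by atom environment:
  4 × C: 2 H each → 8
  4 × C (aromatic): no H
  2 × C: 3 H each → 6
  2 × O: no H
  1 × Br: no H
  1 × C: 1 H
  1 × C: no H
  1 × N (aromatic): no H
  1 × O (charge -1): no H
  Total hydrogens = 15.
Net charge -1.
Molecular formula: C12H15BrNO3-

C12H15BrNO3-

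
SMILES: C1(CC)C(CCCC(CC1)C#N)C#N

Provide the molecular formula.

C12H18N2

Heavy atoms from the SMILES: 12 C, 2 N.
Implicit hydrogens by atom environment:
  6 × C: 2 H each → 12
  3 × C: 1 H each → 3
  2 × C: no H
  2 × N: no H
  1 × C: 3 H
  Total hydrogens = 18.
Molecular formula: C12H18N2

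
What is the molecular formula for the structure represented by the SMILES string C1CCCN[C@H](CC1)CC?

C9H19N

Heavy atoms from the SMILES: 9 C, 1 N.
Implicit hydrogens by atom environment:
  7 × C: 2 H each → 14
  1 × C: 3 H
  1 × C: 1 H
  1 × N: 1 H
  Total hydrogens = 19.
Molecular formula: C9H19N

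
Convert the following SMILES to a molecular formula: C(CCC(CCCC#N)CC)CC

Heavy atoms from the SMILES: 12 C, 1 N.
Implicit hydrogens by atom environment:
  8 × C: 2 H each → 16
  2 × C: 3 H each → 6
  1 × C: 1 H
  1 × C: no H
  1 × N: no H
  Total hydrogens = 23.
Molecular formula: C12H23N

C12H23N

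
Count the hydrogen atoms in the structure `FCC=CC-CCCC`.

15

Hydrogens are implicit in SMILES; fill each atom to its normal valence:
  5 × C: 2 H each → 10
  2 × C: 1 H each → 2
  1 × C: 3 H
  1 × F: no H
  Total hydrogens = 15.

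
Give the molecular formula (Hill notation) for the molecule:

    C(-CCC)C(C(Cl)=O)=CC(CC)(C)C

Heavy atoms from the SMILES: 12 C, 1 Cl, 1 O.
Implicit hydrogens by atom environment:
  4 × C: 3 H each → 12
  4 × C: 2 H each → 8
  3 × C: no H
  1 × C: 1 H
  1 × Cl: no H
  1 × O: no H
  Total hydrogens = 21.
Molecular formula: C12H21ClO

C12H21ClO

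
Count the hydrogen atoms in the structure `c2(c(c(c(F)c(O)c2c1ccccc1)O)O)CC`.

Hydrogens are implicit in SMILES; fill each atom to its normal valence:
  7 × C (aromatic): no H
  5 × C (aromatic): 1 H each → 5
  3 × O: 1 H each → 3
  1 × C: 3 H
  1 × C: 2 H
  1 × F: no H
  Total hydrogens = 13.

13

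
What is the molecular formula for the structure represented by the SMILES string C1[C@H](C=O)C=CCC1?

Heavy atoms from the SMILES: 7 C, 1 O.
Implicit hydrogens by atom environment:
  4 × C: 1 H each → 4
  3 × C: 2 H each → 6
  1 × O: no H
  Total hydrogens = 10.
Molecular formula: C7H10O

C7H10O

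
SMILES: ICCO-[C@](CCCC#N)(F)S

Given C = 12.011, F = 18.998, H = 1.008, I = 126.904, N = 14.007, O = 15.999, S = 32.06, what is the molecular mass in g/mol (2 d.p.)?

Molecular formula: C7H11FINOS.
M = 7×12.011 + 1×18.998 + 11×1.008 + 1×126.904 + 1×14.007 + 1×15.999 + 1×32.06 = 303.13 g/mol.

303.13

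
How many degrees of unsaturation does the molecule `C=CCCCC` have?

1

Molecular formula from the SMILES: C6H12.
DoU = (2C + 2 + N − H − X)/2 = (2·6 + 2 + 0 − 12 − 0)/2 = 2/2 = 1.
(Structurally: 0 ring(s) + 1 π bond(s) = 1.)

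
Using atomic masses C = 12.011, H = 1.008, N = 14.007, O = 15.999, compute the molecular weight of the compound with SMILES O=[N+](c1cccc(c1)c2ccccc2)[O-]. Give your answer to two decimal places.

Molecular formula: C12H9NO2.
M = 12×12.011 + 9×1.008 + 1×14.007 + 2×15.999 = 199.21 g/mol.

199.21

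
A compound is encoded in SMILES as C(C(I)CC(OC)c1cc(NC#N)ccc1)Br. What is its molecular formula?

Heavy atoms from the SMILES: 1 Br, 12 C, 1 I, 2 N, 1 O.
Implicit hydrogens by atom environment:
  4 × C (aromatic): 1 H each → 4
  2 × C: 2 H each → 4
  2 × C: 1 H each → 2
  2 × C (aromatic): no H
  1 × Br: no H
  1 × C: 3 H
  1 × C: no H
  1 × I: no H
  1 × N: 1 H
  1 × N: no H
  1 × O: no H
  Total hydrogens = 14.
Molecular formula: C12H14BrIN2O

C12H14BrIN2O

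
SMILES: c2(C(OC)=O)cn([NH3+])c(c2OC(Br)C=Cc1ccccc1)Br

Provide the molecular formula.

C15H15Br2N2O3+

Heavy atoms from the SMILES: 2 Br, 15 C, 2 N, 3 O.
Implicit hydrogens by atom environment:
  6 × C (aromatic): 1 H each → 6
  4 × C (aromatic): no H
  3 × C: 1 H each → 3
  3 × O: no H
  2 × Br: no H
  1 × C: 3 H
  1 × C: no H
  1 × N (charge +1): 3 H
  1 × N (aromatic): no H
  Total hydrogens = 15.
Net charge +1.
Molecular formula: C15H15Br2N2O3+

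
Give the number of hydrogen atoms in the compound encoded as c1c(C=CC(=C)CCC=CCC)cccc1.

20

Hydrogens are implicit in SMILES; fill each atom to its normal valence:
  5 × C (aromatic): 1 H each → 5
  4 × C: 2 H each → 8
  4 × C: 1 H each → 4
  1 × C: 3 H
  1 × C: no H
  1 × C (aromatic): no H
  Total hydrogens = 20.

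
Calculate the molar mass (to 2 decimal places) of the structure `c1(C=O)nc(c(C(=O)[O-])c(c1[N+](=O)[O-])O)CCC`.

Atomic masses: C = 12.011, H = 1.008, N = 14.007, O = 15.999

Molecular formula: C10H9N2O6-.
M = 10×12.011 + 9×1.008 + 2×14.007 + 6×15.999 = 253.19 g/mol.

253.19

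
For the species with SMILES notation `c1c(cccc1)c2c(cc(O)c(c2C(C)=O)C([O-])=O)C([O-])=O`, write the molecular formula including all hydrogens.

Heavy atoms from the SMILES: 16 C, 6 O.
Implicit hydrogens by atom environment:
  6 × C (aromatic): 1 H each → 6
  6 × C (aromatic): no H
  3 × C: no H
  3 × O: no H
  2 × O (charge -1): no H
  1 × C: 3 H
  1 × O: 1 H
  Total hydrogens = 10.
Net charge -2.
Molecular formula: [C16H10O6]2-

[C16H10O6]2-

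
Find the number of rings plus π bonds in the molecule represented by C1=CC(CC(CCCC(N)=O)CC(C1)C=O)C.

4

Molecular formula from the SMILES: C14H23NO2.
DoU = (2C + 2 + N − H − X)/2 = (2·14 + 2 + 1 − 23 − 0)/2 = 8/2 = 4.
(Structurally: 1 ring(s) + 3 π bond(s) = 4.)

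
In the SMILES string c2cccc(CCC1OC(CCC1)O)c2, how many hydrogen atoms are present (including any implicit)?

Hydrogens are implicit in SMILES; fill each atom to its normal valence:
  5 × C: 2 H each → 10
  5 × C (aromatic): 1 H each → 5
  2 × C: 1 H each → 2
  1 × C (aromatic): no H
  1 × O: 1 H
  1 × O: no H
  Total hydrogens = 18.

18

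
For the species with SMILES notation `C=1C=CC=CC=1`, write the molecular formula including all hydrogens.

Heavy atoms from the SMILES: 6 C.
Implicit hydrogens by atom environment:
  6 × C (aromatic): 1 H each → 6
  Total hydrogens = 6.
Molecular formula: C6H6

C6H6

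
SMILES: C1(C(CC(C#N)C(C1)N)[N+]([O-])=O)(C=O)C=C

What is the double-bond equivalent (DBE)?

Molecular formula from the SMILES: C10H13N3O3.
DoU = (2C + 2 + N − H − X)/2 = (2·10 + 2 + 3 − 13 − 0)/2 = 12/2 = 6.
(Structurally: 1 ring(s) + 5 π bond(s) = 6.)

6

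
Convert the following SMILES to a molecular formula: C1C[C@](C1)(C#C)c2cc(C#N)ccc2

Heavy atoms from the SMILES: 13 C, 1 N.
Implicit hydrogens by atom environment:
  4 × C (aromatic): 1 H each → 4
  3 × C: 2 H each → 6
  3 × C: no H
  2 × C (aromatic): no H
  1 × C: 1 H
  1 × N: no H
  Total hydrogens = 11.
Molecular formula: C13H11N

C13H11N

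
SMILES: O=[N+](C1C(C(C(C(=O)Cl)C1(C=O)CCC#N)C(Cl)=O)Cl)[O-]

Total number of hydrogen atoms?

9

Hydrogens are implicit in SMILES; fill each atom to its normal valence:
  5 × C: 1 H each → 5
  4 × C: no H
  4 × O: no H
  3 × Cl: no H
  2 × C: 2 H each → 4
  1 × N: no H
  1 × N (charge +1): no H
  1 × O (charge -1): no H
  Total hydrogens = 9.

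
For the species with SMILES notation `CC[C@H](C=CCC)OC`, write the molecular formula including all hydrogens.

Heavy atoms from the SMILES: 8 C, 1 O.
Implicit hydrogens by atom environment:
  3 × C: 3 H each → 9
  3 × C: 1 H each → 3
  2 × C: 2 H each → 4
  1 × O: no H
  Total hydrogens = 16.
Molecular formula: C8H16O

C8H16O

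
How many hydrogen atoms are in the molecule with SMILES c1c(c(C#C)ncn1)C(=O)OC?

6

Hydrogens are implicit in SMILES; fill each atom to its normal valence:
  2 × C (aromatic): 1 H each → 2
  2 × C (aromatic): no H
  2 × C: no H
  2 × N (aromatic): no H
  2 × O: no H
  1 × C: 3 H
  1 × C: 1 H
  Total hydrogens = 6.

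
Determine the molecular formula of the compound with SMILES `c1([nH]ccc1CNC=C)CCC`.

C10H16N2

Heavy atoms from the SMILES: 10 C, 2 N.
Implicit hydrogens by atom environment:
  4 × C: 2 H each → 8
  2 × C (aromatic): 1 H each → 2
  2 × C (aromatic): no H
  1 × C: 3 H
  1 × C: 1 H
  1 × N (aromatic): 1 H
  1 × N: 1 H
  Total hydrogens = 16.
Molecular formula: C10H16N2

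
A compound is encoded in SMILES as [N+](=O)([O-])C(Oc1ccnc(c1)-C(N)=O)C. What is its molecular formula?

C8H9N3O4

Heavy atoms from the SMILES: 8 C, 3 N, 4 O.
Implicit hydrogens by atom environment:
  3 × C (aromatic): 1 H each → 3
  3 × O: no H
  2 × C (aromatic): no H
  1 × C: 3 H
  1 × C: 1 H
  1 × C: no H
  1 × N: 2 H
  1 × N (aromatic): no H
  1 × N (charge +1): no H
  1 × O (charge -1): no H
  Total hydrogens = 9.
Molecular formula: C8H9N3O4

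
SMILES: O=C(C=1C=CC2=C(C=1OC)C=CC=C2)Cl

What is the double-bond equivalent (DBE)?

Molecular formula from the SMILES: C12H9ClO2.
DoU = (2C + 2 + N − H − X)/2 = (2·12 + 2 + 0 − 9 − 1)/2 = 16/2 = 8.
(Structurally: 2 ring(s) + 6 π bond(s) = 8.)

8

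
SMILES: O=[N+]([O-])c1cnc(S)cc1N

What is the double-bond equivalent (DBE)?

5

Molecular formula from the SMILES: C5H5N3O2S.
DoU = (2C + 2 + N − H − X)/2 = (2·5 + 2 + 3 − 5 − 0)/2 = 10/2 = 5.
(Structurally: 1 ring(s) + 4 π bond(s) = 5.)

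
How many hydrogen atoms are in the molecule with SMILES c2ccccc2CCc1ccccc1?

14

Hydrogens are implicit in SMILES; fill each atom to its normal valence:
  10 × C (aromatic): 1 H each → 10
  2 × C: 2 H each → 4
  2 × C (aromatic): no H
  Total hydrogens = 14.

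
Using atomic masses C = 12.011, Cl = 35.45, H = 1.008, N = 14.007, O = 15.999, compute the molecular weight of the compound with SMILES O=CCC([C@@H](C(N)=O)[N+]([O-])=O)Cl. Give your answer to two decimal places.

Molecular formula: C5H7ClN2O4.
M = 5×12.011 + 1×35.45 + 7×1.008 + 2×14.007 + 4×15.999 = 194.57 g/mol.

194.57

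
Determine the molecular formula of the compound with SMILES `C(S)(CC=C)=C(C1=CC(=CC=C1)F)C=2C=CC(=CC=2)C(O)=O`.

C18H15FO2S

Heavy atoms from the SMILES: 18 C, 1 F, 2 O, 1 S.
Implicit hydrogens by atom environment:
  8 × C (aromatic): 1 H each → 8
  4 × C (aromatic): no H
  3 × C: no H
  2 × C: 2 H each → 4
  1 × C: 1 H
  1 × F: no H
  1 × O: 1 H
  1 × O: no H
  1 × S: 1 H
  Total hydrogens = 15.
Molecular formula: C18H15FO2S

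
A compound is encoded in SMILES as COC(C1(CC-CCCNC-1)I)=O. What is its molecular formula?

Heavy atoms from the SMILES: 9 C, 1 I, 1 N, 2 O.
Implicit hydrogens by atom environment:
  6 × C: 2 H each → 12
  2 × C: no H
  2 × O: no H
  1 × C: 3 H
  1 × I: no H
  1 × N: 1 H
  Total hydrogens = 16.
Molecular formula: C9H16INO2

C9H16INO2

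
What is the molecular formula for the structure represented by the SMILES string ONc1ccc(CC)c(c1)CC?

Heavy atoms from the SMILES: 10 C, 1 N, 1 O.
Implicit hydrogens by atom environment:
  3 × C (aromatic): 1 H each → 3
  3 × C (aromatic): no H
  2 × C: 3 H each → 6
  2 × C: 2 H each → 4
  1 × N: 1 H
  1 × O: 1 H
  Total hydrogens = 15.
Molecular formula: C10H15NO

C10H15NO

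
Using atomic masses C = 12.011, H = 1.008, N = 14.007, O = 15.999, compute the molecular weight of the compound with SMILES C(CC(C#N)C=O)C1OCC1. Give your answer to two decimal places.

153.18

Molecular formula: C8H11NO2.
M = 8×12.011 + 11×1.008 + 1×14.007 + 2×15.999 = 153.18 g/mol.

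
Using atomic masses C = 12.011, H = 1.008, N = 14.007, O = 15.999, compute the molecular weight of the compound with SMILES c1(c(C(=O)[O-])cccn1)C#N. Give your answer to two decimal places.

147.11

Molecular formula: C7H3N2O2-.
M = 7×12.011 + 3×1.008 + 2×14.007 + 2×15.999 = 147.11 g/mol.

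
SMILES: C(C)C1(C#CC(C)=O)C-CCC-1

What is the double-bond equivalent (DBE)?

Molecular formula from the SMILES: C11H16O.
DoU = (2C + 2 + N − H − X)/2 = (2·11 + 2 + 0 − 16 − 0)/2 = 8/2 = 4.
(Structurally: 1 ring(s) + 3 π bond(s) = 4.)

4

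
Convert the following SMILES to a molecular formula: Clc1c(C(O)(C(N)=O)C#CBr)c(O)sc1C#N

C9H4BrClN2O3S

Heavy atoms from the SMILES: 1 Br, 9 C, 1 Cl, 2 N, 3 O, 1 S.
Implicit hydrogens by atom environment:
  5 × C: no H
  4 × C (aromatic): no H
  2 × O: 1 H each → 2
  1 × Br: no H
  1 × Cl: no H
  1 × N: 2 H
  1 × N: no H
  1 × O: no H
  1 × S (aromatic): no H
  Total hydrogens = 4.
Molecular formula: C9H4BrClN2O3S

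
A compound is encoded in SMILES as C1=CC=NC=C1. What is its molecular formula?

Heavy atoms from the SMILES: 5 C, 1 N.
Implicit hydrogens by atom environment:
  5 × C (aromatic): 1 H each → 5
  1 × N (aromatic): no H
  Total hydrogens = 5.
Molecular formula: C5H5N

C5H5N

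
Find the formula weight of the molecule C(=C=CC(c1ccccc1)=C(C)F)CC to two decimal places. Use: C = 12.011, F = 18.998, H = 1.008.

Molecular formula: C14H15F.
M = 14×12.011 + 1×18.998 + 15×1.008 = 202.27 g/mol.

202.27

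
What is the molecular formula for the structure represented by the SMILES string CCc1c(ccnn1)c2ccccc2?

C12H12N2

Heavy atoms from the SMILES: 12 C, 2 N.
Implicit hydrogens by atom environment:
  7 × C (aromatic): 1 H each → 7
  3 × C (aromatic): no H
  2 × N (aromatic): no H
  1 × C: 3 H
  1 × C: 2 H
  Total hydrogens = 12.
Molecular formula: C12H12N2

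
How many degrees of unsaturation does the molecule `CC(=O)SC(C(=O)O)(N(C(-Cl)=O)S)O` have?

3

Molecular formula from the SMILES: C5H6ClNO5S2.
DoU = (2C + 2 + N − H − X)/2 = (2·5 + 2 + 1 − 6 − 1)/2 = 6/2 = 3.
(Structurally: 0 ring(s) + 3 π bond(s) = 3.)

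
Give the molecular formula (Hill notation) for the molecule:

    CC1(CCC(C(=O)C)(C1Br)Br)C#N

Heavy atoms from the SMILES: 2 Br, 9 C, 1 N, 1 O.
Implicit hydrogens by atom environment:
  4 × C: no H
  2 × Br: no H
  2 × C: 3 H each → 6
  2 × C: 2 H each → 4
  1 × C: 1 H
  1 × N: no H
  1 × O: no H
  Total hydrogens = 11.
Molecular formula: C9H11Br2NO

C9H11Br2NO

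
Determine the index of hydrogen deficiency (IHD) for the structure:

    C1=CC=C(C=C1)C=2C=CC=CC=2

8

Molecular formula from the SMILES: C12H10.
DoU = (2C + 2 + N − H − X)/2 = (2·12 + 2 + 0 − 10 − 0)/2 = 16/2 = 8.
(Structurally: 2 ring(s) + 6 π bond(s) = 8.)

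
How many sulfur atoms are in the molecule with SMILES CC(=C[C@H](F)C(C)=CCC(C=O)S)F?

1

The symbol for sulfur appears 1 time in the SMILES.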